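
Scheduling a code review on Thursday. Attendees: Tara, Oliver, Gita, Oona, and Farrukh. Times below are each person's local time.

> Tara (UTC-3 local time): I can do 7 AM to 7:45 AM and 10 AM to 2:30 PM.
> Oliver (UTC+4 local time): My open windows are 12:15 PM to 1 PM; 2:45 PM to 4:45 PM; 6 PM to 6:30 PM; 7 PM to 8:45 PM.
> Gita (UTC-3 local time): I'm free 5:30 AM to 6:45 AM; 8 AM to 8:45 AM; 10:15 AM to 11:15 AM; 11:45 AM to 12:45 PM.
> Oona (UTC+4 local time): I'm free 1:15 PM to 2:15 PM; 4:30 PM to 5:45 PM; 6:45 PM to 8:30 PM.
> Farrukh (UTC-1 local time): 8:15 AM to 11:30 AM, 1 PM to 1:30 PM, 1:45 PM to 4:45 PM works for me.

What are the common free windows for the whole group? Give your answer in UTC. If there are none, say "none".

Tara in UTC: 10:00-10:45, 13:00-17:30 (add 3h to convert from UTC-3).
Oliver in UTC: 08:15-09:00, 10:45-12:45, 14:00-14:30, 15:00-16:45 (subtract 4h to convert from UTC+4).
Gita in UTC: 08:30-09:45, 11:00-11:45, 13:15-14:15, 14:45-15:45 (add 3h to convert from UTC-3).
Oona in UTC: 09:15-10:15, 12:30-13:45, 14:45-16:30 (subtract 4h to convert from UTC+4).
Farrukh in UTC: 09:15-12:30, 14:00-14:30, 14:45-17:45 (add 1h to convert from UTC-1).
Tara ∩ Oliver: 14:00-14:30, 15:00-16:45.
Tara ∩ Oliver ∩ Gita: 14:00-14:15, 15:00-15:45.
Tara ∩ Oliver ∩ Gita ∩ Oona: 15:00-15:45.
Tara ∩ Oliver ∩ Gita ∩ Oona ∩ Farrukh: 15:00-15:45.

15:00-15:45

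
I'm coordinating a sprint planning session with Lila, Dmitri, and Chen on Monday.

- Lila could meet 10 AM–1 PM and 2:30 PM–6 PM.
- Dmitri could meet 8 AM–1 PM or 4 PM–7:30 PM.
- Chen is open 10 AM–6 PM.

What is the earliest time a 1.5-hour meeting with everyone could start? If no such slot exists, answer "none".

10:00

Lila ∩ Dmitri: 10:00-13:00, 16:00-18:00.
Lila ∩ Dmitri ∩ Chen: 10:00-13:00, 16:00-18:00.
The first common window of at least 90 minutes is 10:00-13:00, so the earliest start is 10:00.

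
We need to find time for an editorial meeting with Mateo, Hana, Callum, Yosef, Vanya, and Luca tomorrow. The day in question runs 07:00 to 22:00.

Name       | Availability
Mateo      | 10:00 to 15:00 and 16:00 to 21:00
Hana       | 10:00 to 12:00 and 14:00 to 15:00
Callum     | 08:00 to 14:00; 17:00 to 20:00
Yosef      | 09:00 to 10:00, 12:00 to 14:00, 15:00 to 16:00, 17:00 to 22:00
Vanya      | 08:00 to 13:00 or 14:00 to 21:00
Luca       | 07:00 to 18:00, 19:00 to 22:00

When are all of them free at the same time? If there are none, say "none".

Mateo ∩ Hana: 10:00-12:00, 14:00-15:00.
Mateo ∩ Hana ∩ Callum: 10:00-12:00.
Mateo ∩ Hana ∩ Callum ∩ Yosef: ∅.
Mateo ∩ Hana ∩ Callum ∩ Yosef ∩ Vanya: ∅.
Mateo ∩ Hana ∩ Callum ∩ Yosef ∩ Vanya ∩ Luca: ∅.
There is no time when everyone is free.

none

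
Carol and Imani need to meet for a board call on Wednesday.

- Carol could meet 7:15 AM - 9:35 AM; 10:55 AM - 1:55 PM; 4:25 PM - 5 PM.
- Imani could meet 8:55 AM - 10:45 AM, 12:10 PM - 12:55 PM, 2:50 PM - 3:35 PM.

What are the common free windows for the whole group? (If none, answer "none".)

Carol ∩ Imani: 08:55-09:35, 12:10-12:55.
So the common availability across everyone is 08:55-09:35, 12:10-12:55.

08:55-09:35, 12:10-12:55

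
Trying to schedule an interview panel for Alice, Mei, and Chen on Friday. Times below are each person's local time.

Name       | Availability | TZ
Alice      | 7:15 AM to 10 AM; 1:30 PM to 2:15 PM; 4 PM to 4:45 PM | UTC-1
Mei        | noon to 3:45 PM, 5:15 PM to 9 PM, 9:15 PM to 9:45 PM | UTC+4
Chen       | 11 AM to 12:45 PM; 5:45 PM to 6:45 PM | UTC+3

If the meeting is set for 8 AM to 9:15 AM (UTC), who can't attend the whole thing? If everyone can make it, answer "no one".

Alice in UTC: 08:15-11:00, 14:30-15:15, 17:00-17:45 (add 1h to convert from UTC-1).
Mei in UTC: 08:00-11:45, 13:15-17:00, 17:15-17:45 (subtract 4h to convert from UTC+4).
Chen in UTC: 08:00-09:45, 14:45-15:45 (subtract 3h to convert from UTC+3).
Alice: not fully free for 08:00-09:15. Mei: free for 08:00-09:15. Chen: free for 08:00-09:15.

Alice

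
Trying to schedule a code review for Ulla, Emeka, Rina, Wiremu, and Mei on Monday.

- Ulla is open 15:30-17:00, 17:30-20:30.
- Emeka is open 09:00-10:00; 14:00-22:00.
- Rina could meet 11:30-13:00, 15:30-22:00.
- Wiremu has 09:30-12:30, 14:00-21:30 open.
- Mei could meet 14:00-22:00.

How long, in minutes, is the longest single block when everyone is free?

180

Ulla ∩ Emeka: 15:30-17:00, 17:30-20:30.
Ulla ∩ Emeka ∩ Rina: 15:30-17:00, 17:30-20:30.
Ulla ∩ Emeka ∩ Rina ∩ Wiremu: 15:30-17:00, 17:30-20:30.
Ulla ∩ Emeka ∩ Rina ∩ Wiremu ∩ Mei: 15:30-17:00, 17:30-20:30.
The longest is 17:30-20:30 at 180 minutes.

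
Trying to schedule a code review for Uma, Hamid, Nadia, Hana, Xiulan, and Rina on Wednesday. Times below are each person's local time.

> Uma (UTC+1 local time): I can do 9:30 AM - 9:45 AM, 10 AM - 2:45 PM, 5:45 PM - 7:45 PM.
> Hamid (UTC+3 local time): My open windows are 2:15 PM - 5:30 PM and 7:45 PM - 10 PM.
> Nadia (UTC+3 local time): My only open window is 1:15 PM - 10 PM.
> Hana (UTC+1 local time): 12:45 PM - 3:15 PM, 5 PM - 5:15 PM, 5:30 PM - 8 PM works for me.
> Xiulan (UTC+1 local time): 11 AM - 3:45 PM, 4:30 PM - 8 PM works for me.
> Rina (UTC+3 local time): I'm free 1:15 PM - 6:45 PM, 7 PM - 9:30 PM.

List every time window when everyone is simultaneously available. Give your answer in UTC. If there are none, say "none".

Uma in UTC: 08:30-08:45, 09:00-13:45, 16:45-18:45 (subtract 1h to convert from UTC+1).
Hamid in UTC: 11:15-14:30, 16:45-19:00 (subtract 3h to convert from UTC+3).
Nadia in UTC: 10:15-19:00 (subtract 3h to convert from UTC+3).
Hana in UTC: 11:45-14:15, 16:00-16:15, 16:30-19:00 (subtract 1h to convert from UTC+1).
Xiulan in UTC: 10:00-14:45, 15:30-19:00 (subtract 1h to convert from UTC+1).
Rina in UTC: 10:15-15:45, 16:00-18:30 (subtract 3h to convert from UTC+3).
Uma ∩ Hamid: 11:15-13:45, 16:45-18:45.
Uma ∩ Hamid ∩ Nadia: 11:15-13:45, 16:45-18:45.
Uma ∩ Hamid ∩ Nadia ∩ Hana: 11:45-13:45, 16:45-18:45.
Uma ∩ Hamid ∩ Nadia ∩ Hana ∩ Xiulan: 11:45-13:45, 16:45-18:45.
Uma ∩ Hamid ∩ Nadia ∩ Hana ∩ Xiulan ∩ Rina: 11:45-13:45, 16:45-18:30.

11:45-13:45, 16:45-18:30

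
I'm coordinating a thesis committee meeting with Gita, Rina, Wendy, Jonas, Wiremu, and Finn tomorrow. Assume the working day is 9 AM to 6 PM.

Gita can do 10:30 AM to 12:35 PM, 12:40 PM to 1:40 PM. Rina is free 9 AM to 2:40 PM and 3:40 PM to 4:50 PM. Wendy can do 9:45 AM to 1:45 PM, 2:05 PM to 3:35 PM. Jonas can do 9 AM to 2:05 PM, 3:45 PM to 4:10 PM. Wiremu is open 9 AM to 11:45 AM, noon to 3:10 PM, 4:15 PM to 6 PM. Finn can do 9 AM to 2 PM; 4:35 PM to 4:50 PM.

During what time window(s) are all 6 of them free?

Gita ∩ Rina: 10:30-12:35, 12:40-13:40.
Gita ∩ Rina ∩ Wendy: 10:30-12:35, 12:40-13:40.
Gita ∩ Rina ∩ Wendy ∩ Jonas: 10:30-12:35, 12:40-13:40.
Gita ∩ Rina ∩ Wendy ∩ Jonas ∩ Wiremu: 10:30-11:45, 12:00-12:35, 12:40-13:40.
Gita ∩ Rina ∩ Wendy ∩ Jonas ∩ Wiremu ∩ Finn: 10:30-11:45, 12:00-12:35, 12:40-13:40.
Those are the intersection windows.

10:30-11:45, 12:00-12:35, 12:40-13:40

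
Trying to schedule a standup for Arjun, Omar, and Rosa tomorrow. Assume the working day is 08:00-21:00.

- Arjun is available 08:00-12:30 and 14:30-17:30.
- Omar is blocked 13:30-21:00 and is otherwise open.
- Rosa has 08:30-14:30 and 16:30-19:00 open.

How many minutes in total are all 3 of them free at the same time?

Arjun free: 08:00-12:30, 14:30-17:30.
Omar free: 08:00-13:30 (invert busy blocks within the working day).
Rosa free: 08:30-14:30, 16:30-19:00.
Arjun ∩ Omar: 08:00-12:30.
Arjun ∩ Omar ∩ Rosa: 08:30-12:30.
That's a single block of 240 minutes.

240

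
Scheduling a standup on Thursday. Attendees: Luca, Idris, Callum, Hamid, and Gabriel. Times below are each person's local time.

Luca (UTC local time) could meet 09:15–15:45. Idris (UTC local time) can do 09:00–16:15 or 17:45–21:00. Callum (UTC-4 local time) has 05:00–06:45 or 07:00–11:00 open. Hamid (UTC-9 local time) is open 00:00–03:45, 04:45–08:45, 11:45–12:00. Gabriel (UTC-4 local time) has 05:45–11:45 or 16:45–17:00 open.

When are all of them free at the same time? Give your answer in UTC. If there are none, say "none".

09:45-10:45, 11:00-12:45, 13:45-15:00

Luca in UTC: 09:15-15:45.
Idris in UTC: 09:00-16:15, 17:45-21:00.
Callum in UTC: 09:00-10:45, 11:00-15:00 (add 4h to convert from UTC-4).
Hamid in UTC: 09:00-12:45, 13:45-17:45, 20:45-21:00 (add 9h to convert from UTC-9).
Gabriel in UTC: 09:45-15:45, 20:45-21:00 (add 4h to convert from UTC-4).
Luca ∩ Idris: 09:15-15:45.
Luca ∩ Idris ∩ Callum: 09:15-10:45, 11:00-15:00.
Luca ∩ Idris ∩ Callum ∩ Hamid: 09:15-10:45, 11:00-12:45, 13:45-15:00.
Luca ∩ Idris ∩ Callum ∩ Hamid ∩ Gabriel: 09:45-10:45, 11:00-12:45, 13:45-15:00.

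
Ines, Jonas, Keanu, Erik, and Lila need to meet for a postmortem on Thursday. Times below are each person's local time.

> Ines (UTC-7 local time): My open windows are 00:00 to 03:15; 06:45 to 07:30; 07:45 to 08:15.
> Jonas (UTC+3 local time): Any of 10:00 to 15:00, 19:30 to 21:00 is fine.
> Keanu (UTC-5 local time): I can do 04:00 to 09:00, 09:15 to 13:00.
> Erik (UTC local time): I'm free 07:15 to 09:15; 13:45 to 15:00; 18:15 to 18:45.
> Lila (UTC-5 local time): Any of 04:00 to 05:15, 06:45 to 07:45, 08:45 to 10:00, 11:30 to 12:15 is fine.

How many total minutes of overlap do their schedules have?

Ines in UTC: 07:00-10:15, 13:45-14:30, 14:45-15:15 (add 7h to convert from UTC-7).
Jonas in UTC: 07:00-12:00, 16:30-18:00 (subtract 3h to convert from UTC+3).
Keanu in UTC: 09:00-14:00, 14:15-18:00 (add 5h to convert from UTC-5).
Erik in UTC: 07:15-09:15, 13:45-15:00, 18:15-18:45.
Lila in UTC: 09:00-10:15, 11:45-12:45, 13:45-15:00, 16:30-17:15 (add 5h to convert from UTC-5).
Ines ∩ Jonas: 07:00-10:15.
Ines ∩ Jonas ∩ Keanu: 09:00-10:15.
Ines ∩ Jonas ∩ Keanu ∩ Erik: 09:00-09:15.
Ines ∩ Jonas ∩ Keanu ∩ Erik ∩ Lila: 09:00-09:15.
That's a single block of 15 minutes.

15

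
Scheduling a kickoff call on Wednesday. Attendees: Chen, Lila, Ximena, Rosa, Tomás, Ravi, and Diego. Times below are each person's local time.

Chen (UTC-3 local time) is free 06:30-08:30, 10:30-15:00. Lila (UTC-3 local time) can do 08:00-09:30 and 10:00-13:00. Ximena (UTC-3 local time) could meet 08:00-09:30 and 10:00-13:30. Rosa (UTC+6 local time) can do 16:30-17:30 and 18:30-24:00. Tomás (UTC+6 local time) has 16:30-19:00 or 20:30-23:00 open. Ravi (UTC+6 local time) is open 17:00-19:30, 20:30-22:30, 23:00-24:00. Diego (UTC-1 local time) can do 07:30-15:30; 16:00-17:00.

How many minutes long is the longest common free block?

90

Chen in UTC: 09:30-11:30, 13:30-18:00 (add 3h to convert from UTC-3).
Lila in UTC: 11:00-12:30, 13:00-16:00 (add 3h to convert from UTC-3).
Ximena in UTC: 11:00-12:30, 13:00-16:30 (add 3h to convert from UTC-3).
Rosa in UTC: 10:30-11:30, 12:30-18:00 (subtract 6h to convert from UTC+6).
Tomás in UTC: 10:30-13:00, 14:30-17:00 (subtract 6h to convert from UTC+6).
Ravi in UTC: 11:00-13:30, 14:30-16:30, 17:00-18:00 (subtract 6h to convert from UTC+6).
Diego in UTC: 08:30-16:30, 17:00-18:00 (add 1h to convert from UTC-1).
Chen ∩ Lila: 11:00-11:30, 13:30-16:00.
Chen ∩ Lila ∩ Ximena: 11:00-11:30, 13:30-16:00.
Chen ∩ Lila ∩ Ximena ∩ Rosa: 11:00-11:30, 13:30-16:00.
Chen ∩ Lila ∩ Ximena ∩ Rosa ∩ Tomás: 11:00-11:30, 14:30-16:00.
Chen ∩ Lila ∩ Ximena ∩ Rosa ∩ Tomás ∩ Ravi: 11:00-11:30, 14:30-16:00.
Chen ∩ Lila ∩ Ximena ∩ Rosa ∩ Tomás ∩ Ravi ∩ Diego: 11:00-11:30, 14:30-16:00.
The longest is 14:30-16:00 at 90 minutes.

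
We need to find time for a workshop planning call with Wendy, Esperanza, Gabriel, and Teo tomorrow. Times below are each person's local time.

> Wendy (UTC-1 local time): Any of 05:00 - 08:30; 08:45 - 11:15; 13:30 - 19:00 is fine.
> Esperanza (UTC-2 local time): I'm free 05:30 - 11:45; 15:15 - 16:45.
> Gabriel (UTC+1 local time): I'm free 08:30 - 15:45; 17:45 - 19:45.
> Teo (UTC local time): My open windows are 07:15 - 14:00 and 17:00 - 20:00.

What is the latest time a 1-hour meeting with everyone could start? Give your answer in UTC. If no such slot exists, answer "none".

17:45

Wendy in UTC: 06:00-09:30, 09:45-12:15, 14:30-20:00 (add 1h to convert from UTC-1).
Esperanza in UTC: 07:30-13:45, 17:15-18:45 (add 2h to convert from UTC-2).
Gabriel in UTC: 07:30-14:45, 16:45-18:45 (subtract 1h to convert from UTC+1).
Teo in UTC: 07:15-14:00, 17:00-20:00.
Wendy ∩ Esperanza: 07:30-09:30, 09:45-12:15, 17:15-18:45.
Wendy ∩ Esperanza ∩ Gabriel: 07:30-09:30, 09:45-12:15, 17:15-18:45.
Wendy ∩ Esperanza ∩ Gabriel ∩ Teo: 07:30-09:30, 09:45-12:15, 17:15-18:45.
The last common window of at least 60 minutes is 17:15-18:45; a 60-minute meeting can start as late as 17:45 and still end by 18:45.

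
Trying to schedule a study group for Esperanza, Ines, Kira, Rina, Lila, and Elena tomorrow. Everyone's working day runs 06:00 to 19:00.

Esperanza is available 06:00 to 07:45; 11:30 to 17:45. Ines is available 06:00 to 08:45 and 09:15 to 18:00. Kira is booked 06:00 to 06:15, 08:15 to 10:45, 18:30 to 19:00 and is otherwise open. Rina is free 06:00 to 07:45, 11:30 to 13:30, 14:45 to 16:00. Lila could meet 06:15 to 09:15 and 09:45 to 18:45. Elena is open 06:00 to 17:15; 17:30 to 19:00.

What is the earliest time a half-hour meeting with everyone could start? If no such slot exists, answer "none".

06:15

Esperanza free: 06:00-07:45, 11:30-17:45.
Ines free: 06:00-08:45, 09:15-18:00.
Kira free: 06:15-08:15, 10:45-18:30 (invert busy blocks within the working day).
Rina free: 06:00-07:45, 11:30-13:30, 14:45-16:00.
Lila free: 06:15-09:15, 09:45-18:45.
Elena free: 06:00-17:15, 17:30-19:00.
Esperanza ∩ Ines: 06:00-07:45, 11:30-17:45.
Esperanza ∩ Ines ∩ Kira: 06:15-07:45, 11:30-17:45.
Esperanza ∩ Ines ∩ Kira ∩ Rina: 06:15-07:45, 11:30-13:30, 14:45-16:00.
Esperanza ∩ Ines ∩ Kira ∩ Rina ∩ Lila: 06:15-07:45, 11:30-13:30, 14:45-16:00.
Esperanza ∩ Ines ∩ Kira ∩ Rina ∩ Lila ∩ Elena: 06:15-07:45, 11:30-13:30, 14:45-16:00.
The first common window of at least 30 minutes is 06:15-07:45, so the earliest start is 06:15.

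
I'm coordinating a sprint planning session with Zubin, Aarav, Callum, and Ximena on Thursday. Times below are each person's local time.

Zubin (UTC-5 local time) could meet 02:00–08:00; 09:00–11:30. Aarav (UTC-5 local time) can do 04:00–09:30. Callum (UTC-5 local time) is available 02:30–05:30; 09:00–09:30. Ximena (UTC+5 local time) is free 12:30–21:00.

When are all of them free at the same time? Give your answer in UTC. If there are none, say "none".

09:00-10:30, 14:00-14:30

Zubin in UTC: 07:00-13:00, 14:00-16:30 (add 5h to convert from UTC-5).
Aarav in UTC: 09:00-14:30 (add 5h to convert from UTC-5).
Callum in UTC: 07:30-10:30, 14:00-14:30 (add 5h to convert from UTC-5).
Ximena in UTC: 07:30-16:00 (subtract 5h to convert from UTC+5).
Zubin ∩ Aarav: 09:00-13:00, 14:00-14:30.
Zubin ∩ Aarav ∩ Callum: 09:00-10:30, 14:00-14:30.
Zubin ∩ Aarav ∩ Callum ∩ Ximena: 09:00-10:30, 14:00-14:30.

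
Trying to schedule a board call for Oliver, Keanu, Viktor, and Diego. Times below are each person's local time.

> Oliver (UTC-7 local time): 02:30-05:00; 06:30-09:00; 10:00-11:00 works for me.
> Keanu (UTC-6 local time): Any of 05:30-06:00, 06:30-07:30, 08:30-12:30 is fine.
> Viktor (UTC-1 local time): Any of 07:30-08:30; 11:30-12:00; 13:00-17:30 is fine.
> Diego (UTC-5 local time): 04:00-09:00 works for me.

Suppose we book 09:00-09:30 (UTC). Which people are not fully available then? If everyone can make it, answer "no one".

Keanu, Oliver

Oliver in UTC: 09:30-12:00, 13:30-16:00, 17:00-18:00 (add 7h to convert from UTC-7).
Keanu in UTC: 11:30-12:00, 12:30-13:30, 14:30-18:30 (add 6h to convert from UTC-6).
Viktor in UTC: 08:30-09:30, 12:30-13:00, 14:00-18:30 (add 1h to convert from UTC-1).
Diego in UTC: 09:00-14:00 (add 5h to convert from UTC-5).
Oliver: not fully free for 09:00-09:30. Keanu: not fully free for 09:00-09:30. Viktor: free for 09:00-09:30. Diego: free for 09:00-09:30.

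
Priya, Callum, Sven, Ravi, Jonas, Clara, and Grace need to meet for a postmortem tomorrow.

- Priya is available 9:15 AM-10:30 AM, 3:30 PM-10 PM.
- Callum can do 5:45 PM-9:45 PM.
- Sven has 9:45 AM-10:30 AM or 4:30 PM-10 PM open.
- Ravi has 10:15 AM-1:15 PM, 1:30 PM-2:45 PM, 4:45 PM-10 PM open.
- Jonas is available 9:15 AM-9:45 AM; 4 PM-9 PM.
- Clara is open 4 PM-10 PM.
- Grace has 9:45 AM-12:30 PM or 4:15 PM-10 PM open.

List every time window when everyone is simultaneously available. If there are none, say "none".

Priya ∩ Callum: 17:45-21:45.
Priya ∩ Callum ∩ Sven: 17:45-21:45.
Priya ∩ Callum ∩ Sven ∩ Ravi: 17:45-21:45.
Priya ∩ Callum ∩ Sven ∩ Ravi ∩ Jonas: 17:45-21:00.
Priya ∩ Callum ∩ Sven ∩ Ravi ∩ Jonas ∩ Clara: 17:45-21:00.
Priya ∩ Callum ∩ Sven ∩ Ravi ∩ Jonas ∩ Clara ∩ Grace: 17:45-21:00.
So the common availability across everyone is 17:45-21:00.

17:45-21:00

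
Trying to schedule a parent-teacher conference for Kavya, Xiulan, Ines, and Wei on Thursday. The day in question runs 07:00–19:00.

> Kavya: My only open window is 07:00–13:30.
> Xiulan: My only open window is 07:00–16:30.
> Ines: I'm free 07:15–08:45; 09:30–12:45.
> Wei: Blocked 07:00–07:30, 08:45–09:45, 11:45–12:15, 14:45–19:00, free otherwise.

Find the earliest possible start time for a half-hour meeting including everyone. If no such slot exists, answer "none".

Kavya free: 07:00-13:30.
Xiulan free: 07:00-16:30.
Ines free: 07:15-08:45, 09:30-12:45.
Wei free: 07:30-08:45, 09:45-11:45, 12:15-14:45 (invert busy blocks within the working day).
Kavya ∩ Xiulan: 07:00-13:30.
Kavya ∩ Xiulan ∩ Ines: 07:15-08:45, 09:30-12:45.
Kavya ∩ Xiulan ∩ Ines ∩ Wei: 07:30-08:45, 09:45-11:45, 12:15-12:45.
The first common window of at least 30 minutes is 07:30-08:45, so the earliest start is 07:30.

07:30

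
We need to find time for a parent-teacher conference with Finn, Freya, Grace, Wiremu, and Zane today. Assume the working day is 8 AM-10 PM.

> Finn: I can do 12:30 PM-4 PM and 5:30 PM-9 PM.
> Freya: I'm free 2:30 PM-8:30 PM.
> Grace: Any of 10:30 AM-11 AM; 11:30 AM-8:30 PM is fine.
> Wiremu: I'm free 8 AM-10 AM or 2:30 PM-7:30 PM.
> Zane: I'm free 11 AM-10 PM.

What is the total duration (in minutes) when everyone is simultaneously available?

210

Finn ∩ Freya: 14:30-16:00, 17:30-20:30.
Finn ∩ Freya ∩ Grace: 14:30-16:00, 17:30-20:30.
Finn ∩ Freya ∩ Grace ∩ Wiremu: 14:30-16:00, 17:30-19:30.
Finn ∩ Freya ∩ Grace ∩ Wiremu ∩ Zane: 14:30-16:00, 17:30-19:30.
Summing the common windows: 90 + 120 = 210 minutes.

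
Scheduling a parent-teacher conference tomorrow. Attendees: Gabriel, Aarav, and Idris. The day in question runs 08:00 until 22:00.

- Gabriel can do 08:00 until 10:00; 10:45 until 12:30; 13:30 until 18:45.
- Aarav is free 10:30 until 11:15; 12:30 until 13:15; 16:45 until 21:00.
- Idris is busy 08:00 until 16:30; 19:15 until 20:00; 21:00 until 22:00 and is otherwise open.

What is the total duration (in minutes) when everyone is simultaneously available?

Gabriel free: 08:00-10:00, 10:45-12:30, 13:30-18:45.
Aarav free: 10:30-11:15, 12:30-13:15, 16:45-21:00.
Idris free: 16:30-19:15, 20:00-21:00 (invert busy blocks within the working day).
Gabriel ∩ Aarav: 10:45-11:15, 16:45-18:45.
Gabriel ∩ Aarav ∩ Idris: 16:45-18:45.
So the common availability across everyone is 16:45-18:45.
That's a single block of 120 minutes.

120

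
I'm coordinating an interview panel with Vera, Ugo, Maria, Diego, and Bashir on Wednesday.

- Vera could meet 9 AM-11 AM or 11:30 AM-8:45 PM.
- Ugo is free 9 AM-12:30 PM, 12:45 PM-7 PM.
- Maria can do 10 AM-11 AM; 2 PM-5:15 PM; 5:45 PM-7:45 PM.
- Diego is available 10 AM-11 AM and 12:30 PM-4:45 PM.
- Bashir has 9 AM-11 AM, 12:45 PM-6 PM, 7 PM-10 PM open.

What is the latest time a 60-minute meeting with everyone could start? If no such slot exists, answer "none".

15:45

Vera ∩ Ugo: 09:00-11:00, 11:30-12:30, 12:45-19:00.
Vera ∩ Ugo ∩ Maria: 10:00-11:00, 14:00-17:15, 17:45-19:00.
Vera ∩ Ugo ∩ Maria ∩ Diego: 10:00-11:00, 14:00-16:45.
Vera ∩ Ugo ∩ Maria ∩ Diego ∩ Bashir: 10:00-11:00, 14:00-16:45.
The last common window of at least 60 minutes is 14:00-16:45; a 60-minute meeting can start as late as 15:45 and still end by 16:45.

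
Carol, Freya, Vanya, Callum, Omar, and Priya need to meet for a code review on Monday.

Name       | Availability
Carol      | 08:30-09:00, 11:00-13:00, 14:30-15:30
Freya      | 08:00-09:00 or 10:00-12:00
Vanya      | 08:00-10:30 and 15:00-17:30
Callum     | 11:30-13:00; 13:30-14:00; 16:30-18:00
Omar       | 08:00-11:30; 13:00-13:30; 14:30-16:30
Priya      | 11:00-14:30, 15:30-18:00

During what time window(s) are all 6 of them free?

Carol ∩ Freya: 08:30-09:00, 11:00-12:00.
Carol ∩ Freya ∩ Vanya: 08:30-09:00.
Carol ∩ Freya ∩ Vanya ∩ Callum: ∅.
Carol ∩ Freya ∩ Vanya ∩ Callum ∩ Omar: ∅.
Carol ∩ Freya ∩ Vanya ∩ Callum ∩ Omar ∩ Priya: ∅.
There is no time when everyone is free.

none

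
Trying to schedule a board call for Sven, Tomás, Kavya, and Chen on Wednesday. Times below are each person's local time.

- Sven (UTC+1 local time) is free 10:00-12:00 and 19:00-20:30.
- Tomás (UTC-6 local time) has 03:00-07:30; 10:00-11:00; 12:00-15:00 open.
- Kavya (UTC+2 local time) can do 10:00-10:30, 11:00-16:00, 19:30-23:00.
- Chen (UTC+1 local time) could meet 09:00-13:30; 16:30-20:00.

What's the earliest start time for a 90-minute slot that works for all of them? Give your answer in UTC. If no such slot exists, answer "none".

Sven in UTC: 09:00-11:00, 18:00-19:30 (subtract 1h to convert from UTC+1).
Tomás in UTC: 09:00-13:30, 16:00-17:00, 18:00-21:00 (add 6h to convert from UTC-6).
Kavya in UTC: 08:00-08:30, 09:00-14:00, 17:30-21:00 (subtract 2h to convert from UTC+2).
Chen in UTC: 08:00-12:30, 15:30-19:00 (subtract 1h to convert from UTC+1).
Sven ∩ Tomás: 09:00-11:00, 18:00-19:30.
Sven ∩ Tomás ∩ Kavya: 09:00-11:00, 18:00-19:30.
Sven ∩ Tomás ∩ Kavya ∩ Chen: 09:00-11:00, 18:00-19:00.
So the common availability across everyone is 09:00-11:00, 18:00-19:00.
The first common window of at least 90 minutes is 09:00-11:00, so the earliest start is 09:00.

09:00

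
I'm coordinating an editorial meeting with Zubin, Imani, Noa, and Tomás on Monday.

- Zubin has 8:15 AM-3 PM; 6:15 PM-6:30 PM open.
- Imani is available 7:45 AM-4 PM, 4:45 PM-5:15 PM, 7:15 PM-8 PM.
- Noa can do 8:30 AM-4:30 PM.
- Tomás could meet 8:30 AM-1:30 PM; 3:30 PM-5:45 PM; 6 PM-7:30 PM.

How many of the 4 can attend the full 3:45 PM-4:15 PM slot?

2

Noa and Tomás can make the full 15:45-16:15 slot — that's 2.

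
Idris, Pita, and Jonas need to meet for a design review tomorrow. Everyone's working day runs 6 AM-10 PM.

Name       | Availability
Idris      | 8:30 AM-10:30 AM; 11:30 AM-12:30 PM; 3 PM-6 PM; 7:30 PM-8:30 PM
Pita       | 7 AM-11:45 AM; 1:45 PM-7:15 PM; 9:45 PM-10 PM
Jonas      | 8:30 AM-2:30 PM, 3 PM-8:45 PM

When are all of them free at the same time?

08:30-10:30, 11:30-11:45, 15:00-18:00

Idris ∩ Pita: 08:30-10:30, 11:30-11:45, 15:00-18:00.
Idris ∩ Pita ∩ Jonas: 08:30-10:30, 11:30-11:45, 15:00-18:00.
So the common availability across everyone is 08:30-10:30, 11:30-11:45, 15:00-18:00.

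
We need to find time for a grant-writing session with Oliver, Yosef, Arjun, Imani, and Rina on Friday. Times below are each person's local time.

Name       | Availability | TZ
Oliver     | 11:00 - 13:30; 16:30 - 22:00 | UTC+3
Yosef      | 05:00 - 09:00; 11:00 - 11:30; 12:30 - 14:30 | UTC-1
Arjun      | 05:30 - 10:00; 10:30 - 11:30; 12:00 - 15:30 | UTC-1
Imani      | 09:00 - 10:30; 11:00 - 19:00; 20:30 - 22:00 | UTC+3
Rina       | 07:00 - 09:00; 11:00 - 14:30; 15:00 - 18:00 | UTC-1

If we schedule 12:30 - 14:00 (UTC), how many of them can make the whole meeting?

Oliver in UTC: 08:00-10:30, 13:30-19:00 (subtract 3h to convert from UTC+3).
Yosef in UTC: 06:00-10:00, 12:00-12:30, 13:30-15:30 (add 1h to convert from UTC-1).
Arjun in UTC: 06:30-11:00, 11:30-12:30, 13:00-16:30 (add 1h to convert from UTC-1).
Imani in UTC: 06:00-07:30, 08:00-16:00, 17:30-19:00 (subtract 3h to convert from UTC+3).
Rina in UTC: 08:00-10:00, 12:00-15:30, 16:00-19:00 (add 1h to convert from UTC-1).
Imani and Rina can make the full 12:30-14:00 slot — that's 2.

2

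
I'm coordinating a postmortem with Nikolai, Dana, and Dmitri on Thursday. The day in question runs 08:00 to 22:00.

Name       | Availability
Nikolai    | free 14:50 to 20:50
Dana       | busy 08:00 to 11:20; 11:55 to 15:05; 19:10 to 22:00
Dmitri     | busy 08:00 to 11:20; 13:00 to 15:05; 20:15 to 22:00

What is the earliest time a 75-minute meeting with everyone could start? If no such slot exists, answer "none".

15:05

Nikolai free: 14:50-20:50.
Dana free: 11:20-11:55, 15:05-19:10 (invert busy blocks within the working day).
Dmitri free: 11:20-13:00, 15:05-20:15 (invert busy blocks within the working day).
Nikolai ∩ Dana: 15:05-19:10.
Nikolai ∩ Dana ∩ Dmitri: 15:05-19:10.
So the common availability across everyone is 15:05-19:10.
The first common window of at least 75 minutes is 15:05-19:10, so the earliest start is 15:05.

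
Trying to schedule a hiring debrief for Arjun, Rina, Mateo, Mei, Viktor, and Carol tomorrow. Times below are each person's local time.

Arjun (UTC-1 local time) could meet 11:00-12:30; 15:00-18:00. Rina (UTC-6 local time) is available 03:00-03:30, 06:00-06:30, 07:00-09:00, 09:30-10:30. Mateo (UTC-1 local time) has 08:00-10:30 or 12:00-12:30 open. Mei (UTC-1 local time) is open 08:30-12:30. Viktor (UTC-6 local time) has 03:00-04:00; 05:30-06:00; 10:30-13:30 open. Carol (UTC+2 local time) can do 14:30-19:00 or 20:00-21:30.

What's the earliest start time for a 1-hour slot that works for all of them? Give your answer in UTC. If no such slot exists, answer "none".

Arjun in UTC: 12:00-13:30, 16:00-19:00 (add 1h to convert from UTC-1).
Rina in UTC: 09:00-09:30, 12:00-12:30, 13:00-15:00, 15:30-16:30 (add 6h to convert from UTC-6).
Mateo in UTC: 09:00-11:30, 13:00-13:30 (add 1h to convert from UTC-1).
Mei in UTC: 09:30-13:30 (add 1h to convert from UTC-1).
Viktor in UTC: 09:00-10:00, 11:30-12:00, 16:30-19:30 (add 6h to convert from UTC-6).
Carol in UTC: 12:30-17:00, 18:00-19:30 (subtract 2h to convert from UTC+2).
Arjun ∩ Rina: 12:00-12:30, 13:00-13:30, 16:00-16:30.
Arjun ∩ Rina ∩ Mateo: 13:00-13:30.
Arjun ∩ Rina ∩ Mateo ∩ Mei: 13:00-13:30.
Arjun ∩ Rina ∩ Mateo ∩ Mei ∩ Viktor: ∅.
Arjun ∩ Rina ∩ Mateo ∩ Mei ∩ Viktor ∩ Carol: ∅.
There is no time when everyone is free.
No common window is at least 60 minutes long.

none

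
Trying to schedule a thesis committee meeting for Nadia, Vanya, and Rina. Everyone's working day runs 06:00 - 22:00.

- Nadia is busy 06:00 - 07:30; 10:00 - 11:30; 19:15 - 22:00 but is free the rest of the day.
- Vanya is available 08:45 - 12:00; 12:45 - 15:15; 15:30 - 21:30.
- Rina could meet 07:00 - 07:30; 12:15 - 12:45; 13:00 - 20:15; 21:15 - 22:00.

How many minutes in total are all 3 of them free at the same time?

Nadia free: 07:30-10:00, 11:30-19:15 (invert busy blocks within the working day).
Vanya free: 08:45-12:00, 12:45-15:15, 15:30-21:30.
Rina free: 07:00-07:30, 12:15-12:45, 13:00-20:15, 21:15-22:00.
Nadia ∩ Vanya: 08:45-10:00, 11:30-12:00, 12:45-15:15, 15:30-19:15.
Nadia ∩ Vanya ∩ Rina: 13:00-15:15, 15:30-19:15.
Summing the common windows: 135 + 225 = 360 minutes.

360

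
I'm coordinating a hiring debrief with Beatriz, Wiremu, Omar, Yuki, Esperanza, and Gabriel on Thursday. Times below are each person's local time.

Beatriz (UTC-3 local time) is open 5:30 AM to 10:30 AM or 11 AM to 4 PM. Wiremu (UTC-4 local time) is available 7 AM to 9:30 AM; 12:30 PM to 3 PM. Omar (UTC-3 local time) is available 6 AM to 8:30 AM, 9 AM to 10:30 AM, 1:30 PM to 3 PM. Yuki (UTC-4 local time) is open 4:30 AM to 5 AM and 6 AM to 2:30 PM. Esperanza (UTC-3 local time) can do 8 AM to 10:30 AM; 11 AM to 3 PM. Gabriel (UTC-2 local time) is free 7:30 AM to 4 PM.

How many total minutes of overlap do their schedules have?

Beatriz in UTC: 08:30-13:30, 14:00-19:00 (add 3h to convert from UTC-3).
Wiremu in UTC: 11:00-13:30, 16:30-19:00 (add 4h to convert from UTC-4).
Omar in UTC: 09:00-11:30, 12:00-13:30, 16:30-18:00 (add 3h to convert from UTC-3).
Yuki in UTC: 08:30-09:00, 10:00-18:30 (add 4h to convert from UTC-4).
Esperanza in UTC: 11:00-13:30, 14:00-18:00 (add 3h to convert from UTC-3).
Gabriel in UTC: 09:30-18:00 (add 2h to convert from UTC-2).
Beatriz ∩ Wiremu: 11:00-13:30, 16:30-19:00.
Beatriz ∩ Wiremu ∩ Omar: 11:00-11:30, 12:00-13:30, 16:30-18:00.
Beatriz ∩ Wiremu ∩ Omar ∩ Yuki: 11:00-11:30, 12:00-13:30, 16:30-18:00.
Beatriz ∩ Wiremu ∩ Omar ∩ Yuki ∩ Esperanza: 11:00-11:30, 12:00-13:30, 16:30-18:00.
Beatriz ∩ Wiremu ∩ Omar ∩ Yuki ∩ Esperanza ∩ Gabriel: 11:00-11:30, 12:00-13:30, 16:30-18:00.
Summing the common windows: 30 + 90 + 90 = 210 minutes.

210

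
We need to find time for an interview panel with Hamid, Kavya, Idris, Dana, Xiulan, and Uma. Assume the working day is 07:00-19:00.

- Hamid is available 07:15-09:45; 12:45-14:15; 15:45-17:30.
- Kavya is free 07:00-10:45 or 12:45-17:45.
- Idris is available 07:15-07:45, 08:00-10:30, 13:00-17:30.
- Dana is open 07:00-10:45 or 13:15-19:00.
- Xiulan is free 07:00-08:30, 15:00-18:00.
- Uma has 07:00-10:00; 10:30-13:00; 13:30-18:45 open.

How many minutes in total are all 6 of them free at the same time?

165

Hamid ∩ Kavya: 07:15-09:45, 12:45-14:15, 15:45-17:30.
Hamid ∩ Kavya ∩ Idris: 07:15-07:45, 08:00-09:45, 13:00-14:15, 15:45-17:30.
Hamid ∩ Kavya ∩ Idris ∩ Dana: 07:15-07:45, 08:00-09:45, 13:15-14:15, 15:45-17:30.
Hamid ∩ Kavya ∩ Idris ∩ Dana ∩ Xiulan: 07:15-07:45, 08:00-08:30, 15:45-17:30.
Hamid ∩ Kavya ∩ Idris ∩ Dana ∩ Xiulan ∩ Uma: 07:15-07:45, 08:00-08:30, 15:45-17:30.
Summing the common windows: 30 + 30 + 105 = 165 minutes.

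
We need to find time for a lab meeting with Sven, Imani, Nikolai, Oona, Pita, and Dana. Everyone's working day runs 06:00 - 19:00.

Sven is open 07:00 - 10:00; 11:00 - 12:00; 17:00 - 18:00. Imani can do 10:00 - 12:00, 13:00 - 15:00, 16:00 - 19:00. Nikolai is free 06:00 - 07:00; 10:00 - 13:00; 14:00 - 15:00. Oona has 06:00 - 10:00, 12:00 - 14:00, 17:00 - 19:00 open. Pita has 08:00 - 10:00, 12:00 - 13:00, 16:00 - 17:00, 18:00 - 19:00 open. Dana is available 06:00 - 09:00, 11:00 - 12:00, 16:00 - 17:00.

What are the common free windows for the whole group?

none

Sven ∩ Imani: 11:00-12:00, 17:00-18:00.
Sven ∩ Imani ∩ Nikolai: 11:00-12:00.
Sven ∩ Imani ∩ Nikolai ∩ Oona: ∅.
Sven ∩ Imani ∩ Nikolai ∩ Oona ∩ Pita: ∅.
Sven ∩ Imani ∩ Nikolai ∩ Oona ∩ Pita ∩ Dana: ∅.
There is no time when everyone is free.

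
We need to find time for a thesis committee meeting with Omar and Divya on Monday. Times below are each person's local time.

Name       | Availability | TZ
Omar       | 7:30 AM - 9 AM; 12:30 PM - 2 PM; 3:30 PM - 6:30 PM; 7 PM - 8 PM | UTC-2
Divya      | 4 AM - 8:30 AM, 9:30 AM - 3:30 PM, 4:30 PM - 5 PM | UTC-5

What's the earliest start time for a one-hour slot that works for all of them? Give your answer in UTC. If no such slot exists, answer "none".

09:30

Omar in UTC: 09:30-11:00, 14:30-16:00, 17:30-20:30, 21:00-22:00 (add 2h to convert from UTC-2).
Divya in UTC: 09:00-13:30, 14:30-20:30, 21:30-22:00 (add 5h to convert from UTC-5).
Omar ∩ Divya: 09:30-11:00, 14:30-16:00, 17:30-20:30, 21:30-22:00.
The first common window of at least 60 minutes is 09:30-11:00, so the earliest start is 09:30.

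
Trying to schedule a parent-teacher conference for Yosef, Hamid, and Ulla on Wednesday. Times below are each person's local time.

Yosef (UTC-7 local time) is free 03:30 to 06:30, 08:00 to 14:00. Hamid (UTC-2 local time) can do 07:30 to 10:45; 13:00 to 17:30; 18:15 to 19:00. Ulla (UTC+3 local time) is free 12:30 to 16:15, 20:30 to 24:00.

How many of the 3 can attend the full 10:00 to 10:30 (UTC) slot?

2

Yosef in UTC: 10:30-13:30, 15:00-21:00 (add 7h to convert from UTC-7).
Hamid in UTC: 09:30-12:45, 15:00-19:30, 20:15-21:00 (add 2h to convert from UTC-2).
Ulla in UTC: 09:30-13:15, 17:30-21:00 (subtract 3h to convert from UTC+3).
Hamid and Ulla can make the full 10:00-10:30 slot — that's 2.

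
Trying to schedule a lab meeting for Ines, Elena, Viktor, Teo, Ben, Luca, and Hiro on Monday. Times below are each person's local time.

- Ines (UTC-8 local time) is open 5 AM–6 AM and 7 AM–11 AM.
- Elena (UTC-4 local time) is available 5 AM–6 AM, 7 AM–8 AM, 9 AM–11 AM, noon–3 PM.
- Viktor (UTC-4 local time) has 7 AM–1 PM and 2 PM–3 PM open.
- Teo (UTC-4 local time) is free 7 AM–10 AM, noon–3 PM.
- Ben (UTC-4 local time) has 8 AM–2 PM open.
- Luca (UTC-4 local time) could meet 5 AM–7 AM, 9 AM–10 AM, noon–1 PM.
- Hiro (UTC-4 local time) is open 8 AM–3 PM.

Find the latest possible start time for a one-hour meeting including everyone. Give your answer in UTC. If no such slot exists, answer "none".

16:00

Ines in UTC: 13:00-14:00, 15:00-19:00 (add 8h to convert from UTC-8).
Elena in UTC: 09:00-10:00, 11:00-12:00, 13:00-15:00, 16:00-19:00 (add 4h to convert from UTC-4).
Viktor in UTC: 11:00-17:00, 18:00-19:00 (add 4h to convert from UTC-4).
Teo in UTC: 11:00-14:00, 16:00-19:00 (add 4h to convert from UTC-4).
Ben in UTC: 12:00-18:00 (add 4h to convert from UTC-4).
Luca in UTC: 09:00-11:00, 13:00-14:00, 16:00-17:00 (add 4h to convert from UTC-4).
Hiro in UTC: 12:00-19:00 (add 4h to convert from UTC-4).
Ines ∩ Elena: 13:00-14:00, 16:00-19:00.
Ines ∩ Elena ∩ Viktor: 13:00-14:00, 16:00-17:00, 18:00-19:00.
Ines ∩ Elena ∩ Viktor ∩ Teo: 13:00-14:00, 16:00-17:00, 18:00-19:00.
Ines ∩ Elena ∩ Viktor ∩ Teo ∩ Ben: 13:00-14:00, 16:00-17:00.
Ines ∩ Elena ∩ Viktor ∩ Teo ∩ Ben ∩ Luca: 13:00-14:00, 16:00-17:00.
Ines ∩ Elena ∩ Viktor ∩ Teo ∩ Ben ∩ Luca ∩ Hiro: 13:00-14:00, 16:00-17:00.
The last common window of at least 60 minutes is 16:00-17:00; a 60-minute meeting can start as late as 16:00 and still end by 17:00.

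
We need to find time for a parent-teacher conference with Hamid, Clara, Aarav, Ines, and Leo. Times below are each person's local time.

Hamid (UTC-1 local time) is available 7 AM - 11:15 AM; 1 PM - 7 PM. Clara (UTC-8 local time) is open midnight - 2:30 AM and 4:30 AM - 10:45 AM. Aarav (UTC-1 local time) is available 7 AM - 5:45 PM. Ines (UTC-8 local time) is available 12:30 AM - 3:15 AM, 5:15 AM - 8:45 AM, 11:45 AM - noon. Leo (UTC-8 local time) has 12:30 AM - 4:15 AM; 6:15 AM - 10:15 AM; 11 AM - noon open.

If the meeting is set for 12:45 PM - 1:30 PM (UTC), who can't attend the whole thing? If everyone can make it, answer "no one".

Hamid in UTC: 08:00-12:15, 14:00-20:00 (add 1h to convert from UTC-1).
Clara in UTC: 08:00-10:30, 12:30-18:45 (add 8h to convert from UTC-8).
Aarav in UTC: 08:00-18:45 (add 1h to convert from UTC-1).
Ines in UTC: 08:30-11:15, 13:15-16:45, 19:45-20:00 (add 8h to convert from UTC-8).
Leo in UTC: 08:30-12:15, 14:15-18:15, 19:00-20:00 (add 8h to convert from UTC-8).
Hamid: not fully free for 12:45-13:30. Clara: free for 12:45-13:30. Aarav: free for 12:45-13:30. Ines: not fully free for 12:45-13:30. Leo: not fully free for 12:45-13:30.

Hamid, Ines, Leo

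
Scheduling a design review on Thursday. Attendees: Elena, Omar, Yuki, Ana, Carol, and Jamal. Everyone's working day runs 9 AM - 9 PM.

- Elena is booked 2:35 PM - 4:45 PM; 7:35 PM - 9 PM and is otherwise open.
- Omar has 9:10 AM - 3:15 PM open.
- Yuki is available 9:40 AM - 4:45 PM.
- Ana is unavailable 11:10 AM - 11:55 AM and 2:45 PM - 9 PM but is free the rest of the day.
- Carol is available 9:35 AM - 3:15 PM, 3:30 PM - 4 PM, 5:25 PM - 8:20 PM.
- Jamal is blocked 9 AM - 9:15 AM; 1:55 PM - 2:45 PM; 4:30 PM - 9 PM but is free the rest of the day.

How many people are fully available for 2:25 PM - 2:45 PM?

4

Elena free: 09:00-14:35, 16:45-19:35 (invert busy blocks within the working day).
Omar free: 09:10-15:15.
Yuki free: 09:40-16:45.
Ana free: 09:00-11:10, 11:55-14:45 (invert busy blocks within the working day).
Carol free: 09:35-15:15, 15:30-16:00, 17:25-20:20.
Jamal free: 09:15-13:55, 14:45-16:30 (invert busy blocks within the working day).
Omar, Yuki, Ana, and Carol can make the full 14:25-14:45 slot — that's 4.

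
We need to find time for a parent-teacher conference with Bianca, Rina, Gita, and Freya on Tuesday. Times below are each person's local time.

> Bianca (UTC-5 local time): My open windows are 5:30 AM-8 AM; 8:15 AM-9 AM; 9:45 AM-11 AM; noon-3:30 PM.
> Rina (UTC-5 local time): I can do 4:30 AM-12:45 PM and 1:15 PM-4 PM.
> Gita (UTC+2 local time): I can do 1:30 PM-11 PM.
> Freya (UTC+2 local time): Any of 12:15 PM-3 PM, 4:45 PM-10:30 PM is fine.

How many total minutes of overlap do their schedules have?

Bianca in UTC: 10:30-13:00, 13:15-14:00, 14:45-16:00, 17:00-20:30 (add 5h to convert from UTC-5).
Rina in UTC: 09:30-17:45, 18:15-21:00 (add 5h to convert from UTC-5).
Gita in UTC: 11:30-21:00 (subtract 2h to convert from UTC+2).
Freya in UTC: 10:15-13:00, 14:45-20:30 (subtract 2h to convert from UTC+2).
Bianca ∩ Rina: 10:30-13:00, 13:15-14:00, 14:45-16:00, 17:00-17:45, 18:15-20:30.
Bianca ∩ Rina ∩ Gita: 11:30-13:00, 13:15-14:00, 14:45-16:00, 17:00-17:45, 18:15-20:30.
Bianca ∩ Rina ∩ Gita ∩ Freya: 11:30-13:00, 14:45-16:00, 17:00-17:45, 18:15-20:30.
Summing the common windows: 90 + 75 + 45 + 135 = 345 minutes.

345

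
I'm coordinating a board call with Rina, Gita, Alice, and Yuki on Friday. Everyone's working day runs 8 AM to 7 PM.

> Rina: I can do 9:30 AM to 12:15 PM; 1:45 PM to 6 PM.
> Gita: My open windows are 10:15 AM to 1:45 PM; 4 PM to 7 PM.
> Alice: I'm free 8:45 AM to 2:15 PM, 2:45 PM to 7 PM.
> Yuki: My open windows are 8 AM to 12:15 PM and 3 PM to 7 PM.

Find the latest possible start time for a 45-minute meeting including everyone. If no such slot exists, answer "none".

Rina ∩ Gita: 10:15-12:15, 16:00-18:00.
Rina ∩ Gita ∩ Alice: 10:15-12:15, 16:00-18:00.
Rina ∩ Gita ∩ Alice ∩ Yuki: 10:15-12:15, 16:00-18:00.
So the common availability across everyone is 10:15-12:15, 16:00-18:00.
The last common window of at least 45 minutes is 16:00-18:00; a 45-minute meeting can start as late as 17:15 and still end by 18:00.

17:15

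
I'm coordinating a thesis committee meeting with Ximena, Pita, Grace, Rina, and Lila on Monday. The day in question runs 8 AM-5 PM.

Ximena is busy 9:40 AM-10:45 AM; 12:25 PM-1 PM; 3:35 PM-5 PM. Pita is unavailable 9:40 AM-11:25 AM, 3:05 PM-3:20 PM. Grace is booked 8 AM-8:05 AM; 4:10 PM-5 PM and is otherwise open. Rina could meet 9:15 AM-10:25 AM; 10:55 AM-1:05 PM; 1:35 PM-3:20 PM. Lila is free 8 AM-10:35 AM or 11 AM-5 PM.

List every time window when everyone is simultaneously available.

Ximena free: 08:00-09:40, 10:45-12:25, 13:00-15:35 (invert busy blocks within the working day).
Pita free: 08:00-09:40, 11:25-15:05, 15:20-17:00 (invert busy blocks within the working day).
Grace free: 08:05-16:10 (invert busy blocks within the working day).
Rina free: 09:15-10:25, 10:55-13:05, 13:35-15:20.
Lila free: 08:00-10:35, 11:00-17:00.
Ximena ∩ Pita: 08:00-09:40, 11:25-12:25, 13:00-15:05, 15:20-15:35.
Ximena ∩ Pita ∩ Grace: 08:05-09:40, 11:25-12:25, 13:00-15:05, 15:20-15:35.
Ximena ∩ Pita ∩ Grace ∩ Rina: 09:15-09:40, 11:25-12:25, 13:00-13:05, 13:35-15:05.
Ximena ∩ Pita ∩ Grace ∩ Rina ∩ Lila: 09:15-09:40, 11:25-12:25, 13:00-13:05, 13:35-15:05.

09:15-09:40, 11:25-12:25, 13:00-13:05, 13:35-15:05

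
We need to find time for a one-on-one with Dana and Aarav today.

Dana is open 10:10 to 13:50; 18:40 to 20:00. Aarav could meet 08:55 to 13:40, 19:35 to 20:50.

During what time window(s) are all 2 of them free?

Dana ∩ Aarav: 10:10-13:40, 19:35-20:00.
So the common availability across everyone is 10:10-13:40, 19:35-20:00.

10:10-13:40, 19:35-20:00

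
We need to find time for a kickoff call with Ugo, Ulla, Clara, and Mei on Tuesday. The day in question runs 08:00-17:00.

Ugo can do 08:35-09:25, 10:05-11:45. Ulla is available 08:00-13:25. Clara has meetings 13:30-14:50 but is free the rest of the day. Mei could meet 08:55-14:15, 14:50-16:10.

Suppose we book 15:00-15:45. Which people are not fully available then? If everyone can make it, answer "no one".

Ugo, Ulla

Ugo free: 08:35-09:25, 10:05-11:45.
Ulla free: 08:00-13:25.
Clara free: 08:00-13:30, 14:50-17:00 (invert busy blocks within the working day).
Mei free: 08:55-14:15, 14:50-16:10.
Ugo: not fully free for 15:00-15:45. Ulla: not fully free for 15:00-15:45. Clara: free for 15:00-15:45. Mei: free for 15:00-15:45.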